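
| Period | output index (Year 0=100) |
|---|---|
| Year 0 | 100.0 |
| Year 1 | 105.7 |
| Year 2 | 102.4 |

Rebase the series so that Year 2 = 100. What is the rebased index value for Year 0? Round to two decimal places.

Rebased(Year 0) = 100.0 / 102.4 × 100 = 97.6562

97.66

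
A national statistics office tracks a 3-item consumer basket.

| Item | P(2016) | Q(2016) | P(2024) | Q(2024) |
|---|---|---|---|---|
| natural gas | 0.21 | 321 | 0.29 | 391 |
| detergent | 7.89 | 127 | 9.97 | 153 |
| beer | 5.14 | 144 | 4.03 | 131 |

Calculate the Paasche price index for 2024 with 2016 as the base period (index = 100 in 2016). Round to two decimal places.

Paasche price index uses current-period quantities as weights.
ΣP(2024)·Q(2024) = 0.29×391 + 9.97×153 + 4.03×131 = 113.39 + 1525.41 + 527.93 = 2166.73
ΣP(2016)·Q(2024) = 0.21×391 + 7.89×153 + 5.14×131 = 82.11 + 1207.17 + 673.34 = 1962.62
Index = 2166.73 / 1962.62 × 100 = 110.3999

110.40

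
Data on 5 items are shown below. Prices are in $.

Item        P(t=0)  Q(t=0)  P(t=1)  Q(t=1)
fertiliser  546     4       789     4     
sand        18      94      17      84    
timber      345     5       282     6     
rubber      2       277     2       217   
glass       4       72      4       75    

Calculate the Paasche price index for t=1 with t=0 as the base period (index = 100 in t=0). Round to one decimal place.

107.8

Paasche price index uses current-period quantities as weights.
ΣP(t=1)·Q(t=1) = 789×4 + 17×84 + 282×6 + 2×217 + 4×75 = 3156 + 1428 + 1692 + 434 + 300 = 7010
ΣP(t=0)·Q(t=1) = 546×4 + 18×84 + 345×6 + 2×217 + 4×75 = 2184 + 1512 + 2070 + 434 + 300 = 6500
Index = 7010 / 6500 × 100 = 107.8462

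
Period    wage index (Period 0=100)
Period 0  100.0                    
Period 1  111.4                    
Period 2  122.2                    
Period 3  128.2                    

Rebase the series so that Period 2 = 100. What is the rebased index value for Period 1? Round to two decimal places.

Rebased(Period 1) = 111.4 / 122.2 × 100 = 91.1620

91.16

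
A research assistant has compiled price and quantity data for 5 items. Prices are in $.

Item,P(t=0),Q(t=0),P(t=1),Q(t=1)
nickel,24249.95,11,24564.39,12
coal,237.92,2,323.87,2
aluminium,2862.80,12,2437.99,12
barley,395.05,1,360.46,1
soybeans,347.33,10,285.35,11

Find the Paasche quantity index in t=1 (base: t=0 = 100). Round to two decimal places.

Paasche quantity index uses current-period prices as weights.
ΣP(t=1)·Q(t=1) = 24564.39×12 + 323.87×2 + 2437.99×12 + 360.46×1 + 285.35×11 = 294772.68 + 647.74 + 29255.88 + 360.46 + 3138.85 = 328175.61
ΣP(t=1)·Q(t=0) = 24564.39×11 + 323.87×2 + 2437.99×12 + 360.46×1 + 285.35×10 = 270208.29 + 647.74 + 29255.88 + 360.46 + 2853.5 = 303325.87
Index = 328175.61 / 303325.87 × 100 = 108.1924

108.19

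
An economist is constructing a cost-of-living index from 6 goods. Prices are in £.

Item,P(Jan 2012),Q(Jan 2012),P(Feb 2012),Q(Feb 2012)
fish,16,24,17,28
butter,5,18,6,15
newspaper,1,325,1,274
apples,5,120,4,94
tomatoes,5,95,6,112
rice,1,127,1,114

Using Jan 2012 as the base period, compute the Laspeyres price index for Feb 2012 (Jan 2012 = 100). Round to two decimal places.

100.85

Laspeyres price index uses base-period quantities as weights.
ΣP(Feb 2012)·Q(Jan 2012) = 17×24 + 6×18 + 1×325 + 4×120 + 6×95 + 1×127 = 408 + 108 + 325 + 480 + 570 + 127 = 2018
ΣP(Jan 2012)·Q(Jan 2012) = 16×24 + 5×18 + 1×325 + 5×120 + 5×95 + 1×127 = 384 + 90 + 325 + 600 + 475 + 127 = 2001
Index = 2018 / 2001 × 100 = 100.8496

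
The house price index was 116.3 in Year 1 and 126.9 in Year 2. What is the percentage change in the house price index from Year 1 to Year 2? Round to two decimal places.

Change = (126.9 − 116.3) / 116.3 × 100
       = 10.6 / 116.3 × 100 = 9.1144%

9.11%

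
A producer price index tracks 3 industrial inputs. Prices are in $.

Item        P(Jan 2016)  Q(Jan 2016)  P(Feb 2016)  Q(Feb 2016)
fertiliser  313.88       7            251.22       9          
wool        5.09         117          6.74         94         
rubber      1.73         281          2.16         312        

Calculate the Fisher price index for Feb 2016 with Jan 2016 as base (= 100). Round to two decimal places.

94.51

Laspeyres component (base-period weights):
ΣP(Feb 2016)Q(Jan 2016) = 251.22×7 + 6.74×117 + 2.16×281 = 1758.54 + 788.58 + 606.96 = 3154.08
ΣP(Jan 2016)Q(Jan 2016) = 313.88×7 + 5.09×117 + 1.73×281 = 2197.16 + 595.53 + 486.13 = 3278.82
L = 3154.08 / 3278.82 × 100 = 96.1956
Paasche component (current-period weights):
ΣP(Feb 2016)Q(Feb 2016) = 251.22×9 + 6.74×94 + 2.16×312 = 2260.98 + 633.56 + 673.92 = 3568.46
ΣP(Jan 2016)Q(Feb 2016) = 313.88×9 + 5.09×94 + 1.73×312 = 2824.92 + 478.46 + 539.76 = 3843.14
P = 3568.46 / 3843.14 × 100 = 92.8527
Fisher = √(L × P) = √(96.1956 × 92.8527) = 94.5094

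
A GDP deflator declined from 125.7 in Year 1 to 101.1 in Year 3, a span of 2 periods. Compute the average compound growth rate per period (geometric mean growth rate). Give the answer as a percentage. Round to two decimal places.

-10.32%

Growth factor = (101.1/125.7)^(1/2) = (0.804296)^(1/2) = 0.896825
Growth rate = 0.896825 − 1 = -0.103175 = -10.3175%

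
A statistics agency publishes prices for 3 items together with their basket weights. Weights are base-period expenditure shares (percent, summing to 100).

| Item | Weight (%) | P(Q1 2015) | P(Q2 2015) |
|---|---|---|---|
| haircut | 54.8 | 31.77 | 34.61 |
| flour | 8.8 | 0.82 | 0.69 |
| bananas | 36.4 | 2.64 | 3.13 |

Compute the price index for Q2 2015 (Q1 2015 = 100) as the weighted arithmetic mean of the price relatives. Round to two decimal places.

haircut: 54.8 × (34.61/31.77) = 54.8 × 1.089393 = 59.6987
flour: 8.8 × (0.69/0.82) = 8.8 × 0.841463 = 7.4049
bananas: 36.4 × (3.13/2.64) = 36.4 × 1.185606 = 43.1561
Index = Σ wᵢ·(p₁ᵢ/p₀ᵢ) = 59.6987 + 7.4049 + 43.1561 = 110.2596

110.26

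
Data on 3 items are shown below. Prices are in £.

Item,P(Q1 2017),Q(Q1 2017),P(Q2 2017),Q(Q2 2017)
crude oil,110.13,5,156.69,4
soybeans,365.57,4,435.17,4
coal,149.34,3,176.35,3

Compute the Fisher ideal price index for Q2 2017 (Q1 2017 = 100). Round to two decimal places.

Laspeyres component (base-period weights):
ΣP(Q2 2017)Q(Q1 2017) = 156.69×5 + 435.17×4 + 176.35×3 = 783.45 + 1740.68 + 529.05 = 3053.18
ΣP(Q1 2017)Q(Q1 2017) = 110.13×5 + 365.57×4 + 149.34×3 = 550.65 + 1462.28 + 448.02 = 2460.95
L = 3053.18 / 2460.95 × 100 = 124.0651
Paasche component (current-period weights):
ΣP(Q2 2017)Q(Q2 2017) = 156.69×4 + 435.17×4 + 176.35×3 = 626.76 + 1740.68 + 529.05 = 2896.49
ΣP(Q1 2017)Q(Q2 2017) = 110.13×4 + 365.57×4 + 149.34×3 = 440.52 + 1462.28 + 448.02 = 2350.82
P = 2896.49 / 2350.82 × 100 = 123.2119
Fisher = √(L × P) = √(124.0651 × 123.2119) = 123.6378

123.64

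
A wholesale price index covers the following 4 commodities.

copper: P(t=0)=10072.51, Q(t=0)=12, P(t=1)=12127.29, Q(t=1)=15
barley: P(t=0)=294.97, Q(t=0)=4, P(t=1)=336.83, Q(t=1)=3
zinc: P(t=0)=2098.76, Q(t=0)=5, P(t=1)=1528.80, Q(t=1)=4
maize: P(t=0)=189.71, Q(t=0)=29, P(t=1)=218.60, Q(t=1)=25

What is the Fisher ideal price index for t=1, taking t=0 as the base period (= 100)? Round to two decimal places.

Laspeyres component (base-period weights):
ΣP(t=1)Q(t=0) = 12127.29×12 + 336.83×4 + 1528.80×5 + 218.60×29 = 145527.48 + 1347.32 + 7644 + 6339.4 = 160858.2
ΣP(t=0)Q(t=0) = 10072.51×12 + 294.97×4 + 2098.76×5 + 189.71×29 = 120870.12 + 1179.88 + 10493.8 + 5501.59 = 138045.39
L = 160858.2 / 138045.39 × 100 = 116.5256
Paasche component (current-period weights):
ΣP(t=1)Q(t=1) = 12127.29×15 + 336.83×3 + 1528.80×4 + 218.60×25 = 181909.35 + 1010.49 + 6115.2 + 5465 = 194500.04
ΣP(t=0)Q(t=1) = 10072.51×15 + 294.97×3 + 2098.76×4 + 189.71×25 = 151087.65 + 884.91 + 8395.04 + 4742.75 = 165110.35
P = 194500.04 / 165110.35 × 100 = 117.8000
Fisher = √(L × P) = √(116.5256 × 117.8000) = 117.1611

117.16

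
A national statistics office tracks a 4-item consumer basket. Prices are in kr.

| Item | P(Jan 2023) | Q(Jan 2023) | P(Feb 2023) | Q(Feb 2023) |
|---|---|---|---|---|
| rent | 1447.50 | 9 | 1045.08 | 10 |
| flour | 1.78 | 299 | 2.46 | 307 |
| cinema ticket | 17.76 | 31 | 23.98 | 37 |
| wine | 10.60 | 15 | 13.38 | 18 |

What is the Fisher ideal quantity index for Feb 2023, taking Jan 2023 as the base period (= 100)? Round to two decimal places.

111.24

Laspeyres component (base-period weights):
ΣP(Jan 2023)Q(Feb 2023) = 1447.50×10 + 1.78×307 + 17.76×37 + 10.60×18 = 14475 + 546.46 + 657.12 + 190.8 = 15869.38
ΣP(Jan 2023)Q(Jan 2023) = 1447.50×9 + 1.78×299 + 17.76×31 + 10.60×15 = 13027.5 + 532.22 + 550.56 + 159 = 14269.28
L = 15869.38 / 14269.28 × 100 = 111.2136
Paasche component (current-period weights):
ΣP(Feb 2023)Q(Feb 2023) = 1045.08×10 + 2.46×307 + 23.98×37 + 13.38×18 = 10450.8 + 755.22 + 887.26 + 240.84 = 12334.12
ΣP(Feb 2023)Q(Jan 2023) = 1045.08×9 + 2.46×299 + 23.98×31 + 13.38×15 = 9405.72 + 735.54 + 743.38 + 200.7 = 11085.34
P = 12334.12 / 11085.34 × 100 = 111.2651
Fisher = √(L × P) = √(111.2136 × 111.2651) = 111.2394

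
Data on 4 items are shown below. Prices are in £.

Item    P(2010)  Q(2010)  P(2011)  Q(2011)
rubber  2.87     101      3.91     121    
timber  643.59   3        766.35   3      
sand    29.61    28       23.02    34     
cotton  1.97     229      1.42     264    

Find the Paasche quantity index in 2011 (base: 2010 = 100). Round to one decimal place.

107.3

Paasche quantity index uses current-period prices as weights.
ΣP(2011)·Q(2011) = 3.91×121 + 766.35×3 + 23.02×34 + 1.42×264 = 473.11 + 2299.05 + 782.68 + 374.88 = 3929.72
ΣP(2011)·Q(2010) = 3.91×101 + 766.35×3 + 23.02×28 + 1.42×229 = 394.91 + 2299.05 + 644.56 + 325.18 = 3663.7
Index = 3929.72 / 3663.7 × 100 = 107.2610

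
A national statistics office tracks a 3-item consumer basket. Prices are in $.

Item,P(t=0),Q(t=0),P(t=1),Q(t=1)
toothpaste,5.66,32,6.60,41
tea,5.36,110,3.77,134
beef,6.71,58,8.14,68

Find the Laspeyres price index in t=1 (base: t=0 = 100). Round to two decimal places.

94.67

Laspeyres price index uses base-period quantities as weights.
ΣP(t=1)·Q(t=0) = 6.60×32 + 3.77×110 + 8.14×58 = 211.2 + 414.7 + 472.12 = 1098.02
ΣP(t=0)·Q(t=0) = 5.66×32 + 5.36×110 + 6.71×58 = 181.12 + 589.6 + 389.18 = 1159.9
Index = 1098.02 / 1159.9 × 100 = 94.6651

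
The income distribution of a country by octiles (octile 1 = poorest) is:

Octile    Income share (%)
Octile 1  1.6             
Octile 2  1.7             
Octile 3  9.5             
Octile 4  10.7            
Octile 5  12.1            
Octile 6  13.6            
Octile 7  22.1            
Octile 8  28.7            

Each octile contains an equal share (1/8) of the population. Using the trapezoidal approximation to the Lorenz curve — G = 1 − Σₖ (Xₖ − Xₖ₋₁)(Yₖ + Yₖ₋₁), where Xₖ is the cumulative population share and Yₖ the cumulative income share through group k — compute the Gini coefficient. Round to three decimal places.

0.382

Cumulative income shares Yₖ: 0.0160, 0.0330, 0.1280, 0.2350, 0.3560, 0.4920, 0.7130, 1.0000
Σ (Xₖ−Xₖ₋₁)(Yₖ+Yₖ₋₁) = (1/8)(0.0160+0.0000) + (1/8)(0.0330+0.0160) + (1/8)(0.1280+0.0330) + (1/8)(0.2350+0.1280) + (1/8)(0.3560+0.2350) + (1/8)(0.4920+0.3560) + (1/8)(0.7130+0.4920) + (1/8)(1.0000+0.7130)
  = 0.0020 + 0.0061 + 0.0201 + 0.0454 + 0.0739 + 0.1060 + 0.1506 + 0.2141 = 0.6182
G = 1 − 0.6182 = 0.3818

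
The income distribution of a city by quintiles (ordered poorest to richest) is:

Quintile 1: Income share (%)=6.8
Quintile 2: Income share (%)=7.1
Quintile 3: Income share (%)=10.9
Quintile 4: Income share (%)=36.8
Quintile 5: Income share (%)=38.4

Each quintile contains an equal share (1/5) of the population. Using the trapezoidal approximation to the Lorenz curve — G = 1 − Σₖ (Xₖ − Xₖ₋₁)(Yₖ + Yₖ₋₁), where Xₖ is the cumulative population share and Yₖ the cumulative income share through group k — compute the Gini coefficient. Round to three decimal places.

Cumulative income shares Yₖ: 0.0680, 0.1390, 0.2480, 0.6160, 1.0000
Σ (Xₖ−Xₖ₋₁)(Yₖ+Yₖ₋₁) = (1/5)(0.0680+0.0000) + (1/5)(0.1390+0.0680) + (1/5)(0.2480+0.1390) + (1/5)(0.6160+0.2480) + (1/5)(1.0000+0.6160)
  = 0.0136 + 0.0414 + 0.0774 + 0.1728 + 0.3232 = 0.6284
G = 1 − 0.6284 = 0.3716

0.372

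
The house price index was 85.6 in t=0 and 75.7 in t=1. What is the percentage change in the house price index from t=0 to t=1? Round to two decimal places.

-11.57%

Change = (75.7 − 85.6) / 85.6 × 100
       = -9.9 / 85.6 × 100 = -11.5654%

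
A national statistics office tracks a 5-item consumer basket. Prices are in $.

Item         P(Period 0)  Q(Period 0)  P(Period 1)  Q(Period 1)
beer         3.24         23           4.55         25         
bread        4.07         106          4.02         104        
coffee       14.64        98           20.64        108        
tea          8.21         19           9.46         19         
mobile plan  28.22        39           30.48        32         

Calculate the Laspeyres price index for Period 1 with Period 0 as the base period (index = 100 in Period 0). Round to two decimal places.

122.67

Laspeyres price index uses base-period quantities as weights.
ΣP(Period 1)·Q(Period 0) = 4.55×23 + 4.02×106 + 20.64×98 + 9.46×19 + 30.48×39 = 104.65 + 426.12 + 2022.72 + 179.74 + 1188.72 = 3921.95
ΣP(Period 0)·Q(Period 0) = 3.24×23 + 4.07×106 + 14.64×98 + 8.21×19 + 28.22×39 = 74.52 + 431.42 + 1434.72 + 155.99 + 1100.58 = 3197.23
Index = 3921.95 / 3197.23 × 100 = 122.6671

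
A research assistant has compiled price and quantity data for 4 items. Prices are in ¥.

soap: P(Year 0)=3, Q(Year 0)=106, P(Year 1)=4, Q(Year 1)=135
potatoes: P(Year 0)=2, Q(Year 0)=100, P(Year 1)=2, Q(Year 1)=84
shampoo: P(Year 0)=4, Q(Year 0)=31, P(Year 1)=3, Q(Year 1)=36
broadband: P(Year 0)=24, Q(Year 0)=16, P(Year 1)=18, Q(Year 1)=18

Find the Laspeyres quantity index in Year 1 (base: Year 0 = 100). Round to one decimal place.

112.0

Laspeyres quantity index uses base-period prices as weights.
ΣP(Year 0)·Q(Year 1) = 3×135 + 2×84 + 4×36 + 24×18 = 405 + 168 + 144 + 432 = 1149
ΣP(Year 0)·Q(Year 0) = 3×106 + 2×100 + 4×31 + 24×16 = 318 + 200 + 124 + 384 = 1026
Index = 1149 / 1026 × 100 = 111.9883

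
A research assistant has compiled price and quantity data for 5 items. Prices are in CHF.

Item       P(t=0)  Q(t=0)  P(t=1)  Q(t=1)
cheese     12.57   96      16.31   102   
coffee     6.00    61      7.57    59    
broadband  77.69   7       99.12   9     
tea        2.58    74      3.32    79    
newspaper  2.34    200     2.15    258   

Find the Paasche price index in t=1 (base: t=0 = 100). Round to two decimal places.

Paasche price index uses current-period quantities as weights.
ΣP(t=1)·Q(t=1) = 16.31×102 + 7.57×59 + 99.12×9 + 3.32×79 + 2.15×258 = 1663.62 + 446.63 + 892.08 + 262.28 + 554.7 = 3819.31
ΣP(t=0)·Q(t=1) = 12.57×102 + 6.00×59 + 77.69×9 + 2.58×79 + 2.34×258 = 1282.14 + 354 + 699.21 + 203.82 + 603.72 = 3142.89
Index = 3819.31 / 3142.89 × 100 = 121.5222

121.52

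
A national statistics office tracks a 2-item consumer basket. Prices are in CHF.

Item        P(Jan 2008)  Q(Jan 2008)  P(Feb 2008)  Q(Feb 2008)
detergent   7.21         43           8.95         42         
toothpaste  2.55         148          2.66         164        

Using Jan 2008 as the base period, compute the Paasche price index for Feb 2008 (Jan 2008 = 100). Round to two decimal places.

112.64

Paasche price index uses current-period quantities as weights.
ΣP(Feb 2008)·Q(Feb 2008) = 8.95×42 + 2.66×164 = 375.9 + 436.24 = 812.14
ΣP(Jan 2008)·Q(Feb 2008) = 7.21×42 + 2.55×164 = 302.82 + 418.2 = 721.02
Index = 812.14 / 721.02 × 100 = 112.6377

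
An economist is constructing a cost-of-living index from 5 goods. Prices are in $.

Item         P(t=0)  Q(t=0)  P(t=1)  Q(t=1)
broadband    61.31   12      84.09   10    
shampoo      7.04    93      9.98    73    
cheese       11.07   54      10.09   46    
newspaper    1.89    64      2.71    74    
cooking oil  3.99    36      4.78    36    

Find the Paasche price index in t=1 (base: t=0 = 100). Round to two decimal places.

125.34

Paasche price index uses current-period quantities as weights.
ΣP(t=1)·Q(t=1) = 84.09×10 + 9.98×73 + 10.09×46 + 2.71×74 + 4.78×36 = 840.9 + 728.54 + 464.14 + 200.54 + 172.08 = 2406.2
ΣP(t=0)·Q(t=1) = 61.31×10 + 7.04×73 + 11.07×46 + 1.89×74 + 3.99×36 = 613.1 + 513.92 + 509.22 + 139.86 + 143.64 = 1919.74
Index = 2406.2 / 1919.74 × 100 = 125.3399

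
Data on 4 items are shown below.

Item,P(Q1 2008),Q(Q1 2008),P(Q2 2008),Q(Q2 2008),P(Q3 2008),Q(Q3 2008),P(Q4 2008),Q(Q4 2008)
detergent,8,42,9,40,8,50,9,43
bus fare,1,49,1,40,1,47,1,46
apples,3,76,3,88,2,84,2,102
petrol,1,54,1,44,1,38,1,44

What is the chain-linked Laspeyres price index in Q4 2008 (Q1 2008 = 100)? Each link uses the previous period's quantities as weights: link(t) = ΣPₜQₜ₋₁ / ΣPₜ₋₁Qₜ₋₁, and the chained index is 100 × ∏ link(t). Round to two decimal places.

93.75

Link Q1 2008→Q2 2008:
ΣP(Q2 2008)Q(Q1 2008) = 9×42 + 1×49 + 3×76 + 1×54 = 378 + 49 + 228 + 54 = 709
ΣP(Q1 2008)Q(Q1 2008) = 8×42 + 1×49 + 3×76 + 1×54 = 336 + 49 + 228 + 54 = 667
link = 709/667 = 1.062969
Link Q2 2008→Q3 2008:
ΣP(Q3 2008)Q(Q2 2008) = 8×40 + 1×40 + 2×88 + 1×44 = 320 + 40 + 176 + 44 = 580
ΣP(Q2 2008)Q(Q2 2008) = 9×40 + 1×40 + 3×88 + 1×44 = 360 + 40 + 264 + 44 = 708
link = 580/708 = 0.819209
Link Q3 2008→Q4 2008:
ΣP(Q4 2008)Q(Q3 2008) = 9×50 + 1×47 + 2×84 + 1×38 = 450 + 47 + 168 + 38 = 703
ΣP(Q3 2008)Q(Q3 2008) = 8×50 + 1×47 + 2×84 + 1×38 = 400 + 47 + 168 + 38 = 653
link = 703/653 = 1.076570
Chained index = 100 × 1.062969 × 0.819209 × 1.076570 = 93.7470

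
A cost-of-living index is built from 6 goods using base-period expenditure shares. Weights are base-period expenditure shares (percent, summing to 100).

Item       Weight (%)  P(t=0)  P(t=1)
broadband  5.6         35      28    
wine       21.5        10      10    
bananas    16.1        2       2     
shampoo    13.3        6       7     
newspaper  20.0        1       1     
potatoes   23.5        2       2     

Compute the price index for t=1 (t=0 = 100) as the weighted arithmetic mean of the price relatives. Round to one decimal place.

broadband: 5.6 × (28/35) = 5.6 × 0.800000 = 4.4800
wine: 21.5 × (10/10) = 21.5 × 1.000000 = 21.5000
bananas: 16.1 × (2/2) = 16.1 × 1.000000 = 16.1000
shampoo: 13.3 × (7/6) = 13.3 × 1.166667 = 15.5167
newspaper: 20.0 × (1/1) = 20.0 × 1.000000 = 20.0000
potatoes: 23.5 × (2/2) = 23.5 × 1.000000 = 23.5000
Index = Σ wᵢ·(p₁ᵢ/p₀ᵢ) = 4.4800 + 21.5000 + 16.1000 + 15.5167 + 20.0000 + 23.5000 = 101.0967

101.1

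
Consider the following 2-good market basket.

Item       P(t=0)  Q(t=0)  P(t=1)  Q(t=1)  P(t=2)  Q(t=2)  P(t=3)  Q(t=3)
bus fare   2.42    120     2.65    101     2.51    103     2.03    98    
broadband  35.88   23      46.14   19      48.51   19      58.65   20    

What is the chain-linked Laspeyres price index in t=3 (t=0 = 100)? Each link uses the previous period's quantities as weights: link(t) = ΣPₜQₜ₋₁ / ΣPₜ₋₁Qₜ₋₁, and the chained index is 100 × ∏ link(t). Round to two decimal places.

Link t=0→t=1:
ΣP(t=1)Q(t=0) = 2.65×120 + 46.14×23 = 318 + 1061.22 = 1379.22
ΣP(t=0)Q(t=0) = 2.42×120 + 35.88×23 = 290.4 + 825.24 = 1115.64
link = 1379.22/1115.64 = 1.236259
Link t=1→t=2:
ΣP(t=2)Q(t=1) = 2.51×101 + 48.51×19 = 253.51 + 921.69 = 1175.2
ΣP(t=1)Q(t=1) = 2.65×101 + 46.14×19 = 267.65 + 876.66 = 1144.31
link = 1175.2/1144.31 = 1.026994
Link t=2→t=3:
ΣP(t=3)Q(t=2) = 2.03×103 + 58.65×19 = 209.09 + 1114.35 = 1323.44
ΣP(t=2)Q(t=2) = 2.51×103 + 48.51×19 = 258.53 + 921.69 = 1180.22
link = 1323.44/1180.22 = 1.121350
Chained index = 100 × 1.236259 × 1.026994 × 1.121350 = 142.3701

142.37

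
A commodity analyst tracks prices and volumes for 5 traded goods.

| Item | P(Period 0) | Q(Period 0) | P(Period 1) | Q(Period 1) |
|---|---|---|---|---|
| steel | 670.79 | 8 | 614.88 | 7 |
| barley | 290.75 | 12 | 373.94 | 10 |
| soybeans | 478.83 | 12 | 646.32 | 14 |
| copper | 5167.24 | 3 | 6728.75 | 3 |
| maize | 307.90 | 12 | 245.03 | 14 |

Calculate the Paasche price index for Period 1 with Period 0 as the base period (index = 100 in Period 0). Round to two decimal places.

119.31

Paasche price index uses current-period quantities as weights.
ΣP(Period 1)·Q(Period 1) = 614.88×7 + 373.94×10 + 646.32×14 + 6728.75×3 + 245.03×14 = 4304.16 + 3739.4 + 9048.48 + 20186.25 + 3430.42 = 40708.71
ΣP(Period 0)·Q(Period 1) = 670.79×7 + 290.75×10 + 478.83×14 + 5167.24×3 + 307.90×14 = 4695.53 + 2907.5 + 6703.62 + 15501.72 + 4310.6 = 34118.97
Index = 40708.71 / 34118.97 × 100 = 119.3140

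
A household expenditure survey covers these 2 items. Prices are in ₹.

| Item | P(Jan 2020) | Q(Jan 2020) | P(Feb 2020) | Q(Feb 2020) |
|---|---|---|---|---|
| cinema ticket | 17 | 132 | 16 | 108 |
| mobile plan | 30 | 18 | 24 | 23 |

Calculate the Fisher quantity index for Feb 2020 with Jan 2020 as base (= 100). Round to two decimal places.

90.18

Laspeyres component (base-period weights):
ΣP(Jan 2020)Q(Feb 2020) = 17×108 + 30×23 = 1836 + 690 = 2526
ΣP(Jan 2020)Q(Jan 2020) = 17×132 + 30×18 = 2244 + 540 = 2784
L = 2526 / 2784 × 100 = 90.7328
Paasche component (current-period weights):
ΣP(Feb 2020)Q(Feb 2020) = 16×108 + 24×23 = 1728 + 552 = 2280
ΣP(Feb 2020)Q(Jan 2020) = 16×132 + 24×18 = 2112 + 432 = 2544
P = 2280 / 2544 × 100 = 89.6226
Fisher = √(L × P) = √(90.7328 × 89.6226) = 90.1760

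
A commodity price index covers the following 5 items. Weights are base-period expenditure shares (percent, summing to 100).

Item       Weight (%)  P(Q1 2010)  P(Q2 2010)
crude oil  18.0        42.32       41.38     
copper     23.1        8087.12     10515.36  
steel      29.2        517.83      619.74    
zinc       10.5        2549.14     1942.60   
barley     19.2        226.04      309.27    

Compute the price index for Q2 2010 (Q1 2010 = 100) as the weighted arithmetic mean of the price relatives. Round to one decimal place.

crude oil: 18.0 × (41.38/42.32) = 18.0 × 0.977788 = 17.6002
copper: 23.1 × (10515.36/8087.12) = 23.1 × 1.300260 = 30.0360
steel: 29.2 × (619.74/517.83) = 29.2 × 1.196802 = 34.9466
zinc: 10.5 × (1942.60/2549.14) = 10.5 × 0.762061 = 8.0016
barley: 19.2 × (309.27/226.04) = 19.2 × 1.368209 = 26.2696
Index = Σ wᵢ·(p₁ᵢ/p₀ᵢ) = 17.6002 + 30.0360 + 34.9466 + 8.0016 + 26.2696 = 116.8541

116.9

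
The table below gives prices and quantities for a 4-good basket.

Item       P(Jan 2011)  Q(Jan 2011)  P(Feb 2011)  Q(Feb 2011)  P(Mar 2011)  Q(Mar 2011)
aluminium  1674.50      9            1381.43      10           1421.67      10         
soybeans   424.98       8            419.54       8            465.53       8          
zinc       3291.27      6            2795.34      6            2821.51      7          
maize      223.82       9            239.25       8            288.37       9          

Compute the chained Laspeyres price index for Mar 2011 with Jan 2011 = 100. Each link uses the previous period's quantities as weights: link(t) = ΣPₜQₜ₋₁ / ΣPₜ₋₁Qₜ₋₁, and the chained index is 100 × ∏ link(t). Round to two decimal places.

Link Jan 2011→Feb 2011:
ΣP(Feb 2011)Q(Jan 2011) = 1381.43×9 + 419.54×8 + 2795.34×6 + 239.25×9 = 12432.87 + 3356.32 + 16772.04 + 2153.25 = 34714.48
ΣP(Jan 2011)Q(Jan 2011) = 1674.50×9 + 424.98×8 + 3291.27×6 + 223.82×9 = 15070.5 + 3399.84 + 19747.62 + 2014.38 = 40232.34
link = 34714.48/40232.34 = 0.862850
Link Feb 2011→Mar 2011:
ΣP(Mar 2011)Q(Feb 2011) = 1421.67×10 + 465.53×8 + 2821.51×6 + 288.37×8 = 14216.7 + 3724.24 + 16929.06 + 2306.96 = 37176.96
ΣP(Feb 2011)Q(Feb 2011) = 1381.43×10 + 419.54×8 + 2795.34×6 + 239.25×8 = 13814.3 + 3356.32 + 16772.04 + 1914 = 35856.66
link = 37176.96/35856.66 = 1.036822
Chained index = 100 × 0.862850 × 1.036822 = 89.4622

89.46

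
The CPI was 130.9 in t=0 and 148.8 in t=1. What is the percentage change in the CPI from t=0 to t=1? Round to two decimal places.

Change = (148.8 − 130.9) / 130.9 × 100
       = 17.9 / 130.9 × 100 = 13.6746%

13.67%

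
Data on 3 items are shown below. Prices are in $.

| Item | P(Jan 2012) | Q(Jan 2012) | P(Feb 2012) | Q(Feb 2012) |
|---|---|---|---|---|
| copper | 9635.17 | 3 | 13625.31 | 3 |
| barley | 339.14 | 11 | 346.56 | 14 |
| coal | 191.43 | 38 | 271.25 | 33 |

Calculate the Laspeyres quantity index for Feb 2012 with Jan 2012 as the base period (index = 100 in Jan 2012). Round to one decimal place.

100.2

Laspeyres quantity index uses base-period prices as weights.
ΣP(Jan 2012)·Q(Feb 2012) = 9635.17×3 + 339.14×14 + 191.43×33 = 28905.51 + 4747.96 + 6317.19 = 39970.66
ΣP(Jan 2012)·Q(Jan 2012) = 9635.17×3 + 339.14×11 + 191.43×38 = 28905.51 + 3730.54 + 7274.34 = 39910.39
Index = 39970.66 / 39910.39 × 100 = 100.1510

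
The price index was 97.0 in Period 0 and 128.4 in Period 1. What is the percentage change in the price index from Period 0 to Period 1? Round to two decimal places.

32.37%

Change = (128.4 − 97.0) / 97.0 × 100
       = 31.4 / 97.0 × 100 = 32.3711%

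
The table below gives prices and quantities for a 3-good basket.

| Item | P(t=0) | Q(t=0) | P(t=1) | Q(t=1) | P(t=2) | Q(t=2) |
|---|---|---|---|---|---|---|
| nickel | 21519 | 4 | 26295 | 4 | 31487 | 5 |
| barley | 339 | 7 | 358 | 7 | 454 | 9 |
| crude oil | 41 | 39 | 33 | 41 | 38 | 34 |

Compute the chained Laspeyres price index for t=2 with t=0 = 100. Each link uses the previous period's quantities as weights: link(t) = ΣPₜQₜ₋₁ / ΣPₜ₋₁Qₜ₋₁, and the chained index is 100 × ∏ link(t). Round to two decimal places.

Link t=0→t=1:
ΣP(t=1)Q(t=0) = 26295×4 + 358×7 + 33×39 = 105180 + 2506 + 1287 = 108973
ΣP(t=0)Q(t=0) = 21519×4 + 339×7 + 41×39 = 86076 + 2373 + 1599 = 90048
link = 108973/90048 = 1.210166
Link t=1→t=2:
ΣP(t=2)Q(t=1) = 31487×4 + 454×7 + 38×41 = 125948 + 3178 + 1558 = 130684
ΣP(t=1)Q(t=1) = 26295×4 + 358×7 + 33×41 = 105180 + 2506 + 1353 = 109039
link = 130684/109039 = 1.198507
Chained index = 100 × 1.210166 × 1.198507 = 145.0392

145.04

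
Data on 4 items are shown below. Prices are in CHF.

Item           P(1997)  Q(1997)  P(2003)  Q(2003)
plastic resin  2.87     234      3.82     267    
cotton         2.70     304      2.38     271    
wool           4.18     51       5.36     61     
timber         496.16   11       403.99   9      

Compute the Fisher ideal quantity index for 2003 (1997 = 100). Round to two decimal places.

Laspeyres component (base-period weights):
ΣP(1997)Q(2003) = 2.87×267 + 2.70×271 + 4.18×61 + 496.16×9 = 766.29 + 731.7 + 254.98 + 4465.44 = 6218.41
ΣP(1997)Q(1997) = 2.87×234 + 2.70×304 + 4.18×51 + 496.16×11 = 671.58 + 820.8 + 213.18 + 5457.76 = 7163.32
L = 6218.41 / 7163.32 × 100 = 86.8090
Paasche component (current-period weights):
ΣP(2003)Q(2003) = 3.82×267 + 2.38×271 + 5.36×61 + 403.99×9 = 1019.94 + 644.98 + 326.96 + 3635.91 = 5627.79
ΣP(2003)Q(1997) = 3.82×234 + 2.38×304 + 5.36×51 + 403.99×11 = 893.88 + 723.52 + 273.36 + 4443.89 = 6334.65
P = 5627.79 / 6334.65 × 100 = 88.8414
Fisher = √(L × P) = √(86.8090 × 88.8414) = 87.8193

87.82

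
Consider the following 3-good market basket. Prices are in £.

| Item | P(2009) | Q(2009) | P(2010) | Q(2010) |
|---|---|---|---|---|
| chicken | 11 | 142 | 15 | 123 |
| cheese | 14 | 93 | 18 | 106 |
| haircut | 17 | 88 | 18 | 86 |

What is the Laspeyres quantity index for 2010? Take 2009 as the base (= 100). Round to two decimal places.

98.60

Laspeyres quantity index uses base-period prices as weights.
ΣP(2009)·Q(2010) = 11×123 + 14×106 + 17×86 = 1353 + 1484 + 1462 = 4299
ΣP(2009)·Q(2009) = 11×142 + 14×93 + 17×88 = 1562 + 1302 + 1496 = 4360
Index = 4299 / 4360 × 100 = 98.6009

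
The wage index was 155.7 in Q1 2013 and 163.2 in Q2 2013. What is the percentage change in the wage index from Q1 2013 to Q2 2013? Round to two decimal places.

4.82%

Change = (163.2 − 155.7) / 155.7 × 100
       = 7.5 / 155.7 × 100 = 4.8170%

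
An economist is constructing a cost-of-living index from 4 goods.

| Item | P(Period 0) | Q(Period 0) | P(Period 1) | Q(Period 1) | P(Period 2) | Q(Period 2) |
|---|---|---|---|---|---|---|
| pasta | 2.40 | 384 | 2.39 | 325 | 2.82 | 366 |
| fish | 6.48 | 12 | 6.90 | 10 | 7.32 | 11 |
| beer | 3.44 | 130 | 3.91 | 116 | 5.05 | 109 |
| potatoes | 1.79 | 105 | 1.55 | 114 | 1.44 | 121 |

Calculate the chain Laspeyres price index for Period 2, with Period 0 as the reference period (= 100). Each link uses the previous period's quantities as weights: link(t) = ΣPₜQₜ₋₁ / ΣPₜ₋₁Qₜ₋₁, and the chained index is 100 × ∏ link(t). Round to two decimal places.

Link Period 0→Period 1:
ΣP(Period 1)Q(Period 0) = 2.39×384 + 6.90×12 + 3.91×130 + 1.55×105 = 917.76 + 82.8 + 508.3 + 162.75 = 1671.61
ΣP(Period 0)Q(Period 0) = 2.40×384 + 6.48×12 + 3.44×130 + 1.79×105 = 921.6 + 77.76 + 447.2 + 187.95 = 1634.51
link = 1671.61/1634.51 = 1.022698
Link Period 1→Period 2:
ΣP(Period 2)Q(Period 1) = 2.82×325 + 7.32×10 + 5.05×116 + 1.44×114 = 916.5 + 73.2 + 585.8 + 164.16 = 1739.66
ΣP(Period 1)Q(Period 1) = 2.39×325 + 6.90×10 + 3.91×116 + 1.55×114 = 776.75 + 69 + 453.56 + 176.7 = 1476.01
link = 1739.66/1476.01 = 1.178623
Chained index = 100 × 1.022698 × 1.178623 = 120.5376

120.54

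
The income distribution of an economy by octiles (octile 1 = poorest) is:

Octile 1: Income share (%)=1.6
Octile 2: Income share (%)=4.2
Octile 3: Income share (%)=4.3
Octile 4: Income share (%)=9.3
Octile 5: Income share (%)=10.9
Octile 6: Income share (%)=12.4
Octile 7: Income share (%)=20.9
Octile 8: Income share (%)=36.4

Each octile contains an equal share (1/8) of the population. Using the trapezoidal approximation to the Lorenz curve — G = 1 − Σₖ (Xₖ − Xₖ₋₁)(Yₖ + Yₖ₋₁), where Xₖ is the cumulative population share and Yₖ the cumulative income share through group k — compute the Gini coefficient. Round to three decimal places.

Cumulative income shares Yₖ: 0.0160, 0.0580, 0.1010, 0.1940, 0.3030, 0.4270, 0.6360, 1.0000
Σ (Xₖ−Xₖ₋₁)(Yₖ+Yₖ₋₁) = (1/8)(0.0160+0.0000) + (1/8)(0.0580+0.0160) + (1/8)(0.1010+0.0580) + (1/8)(0.1940+0.1010) + (1/8)(0.3030+0.1940) + (1/8)(0.4270+0.3030) + (1/8)(0.6360+0.4270) + (1/8)(1.0000+0.6360)
  = 0.0020 + 0.0093 + 0.0199 + 0.0369 + 0.0621 + 0.0912 + 0.1329 + 0.2045 = 0.5587
G = 1 − 0.5587 = 0.4413

0.441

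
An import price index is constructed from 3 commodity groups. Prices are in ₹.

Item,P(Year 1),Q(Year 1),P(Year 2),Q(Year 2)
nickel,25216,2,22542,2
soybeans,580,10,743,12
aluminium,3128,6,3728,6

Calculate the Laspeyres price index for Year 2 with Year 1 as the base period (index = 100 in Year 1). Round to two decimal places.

Laspeyres price index uses base-period quantities as weights.
ΣP(Year 2)·Q(Year 1) = 22542×2 + 743×10 + 3728×6 = 45084 + 7430 + 22368 = 74882
ΣP(Year 1)·Q(Year 1) = 25216×2 + 580×10 + 3128×6 = 50432 + 5800 + 18768 = 75000
Index = 74882 / 75000 × 100 = 99.8427

99.84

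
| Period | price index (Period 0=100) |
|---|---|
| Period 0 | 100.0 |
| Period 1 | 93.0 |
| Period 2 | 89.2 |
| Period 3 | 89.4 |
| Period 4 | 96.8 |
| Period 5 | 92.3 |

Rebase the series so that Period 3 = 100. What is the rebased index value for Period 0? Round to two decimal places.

111.86

Rebased(Period 0) = 100.0 / 89.4 × 100 = 111.8568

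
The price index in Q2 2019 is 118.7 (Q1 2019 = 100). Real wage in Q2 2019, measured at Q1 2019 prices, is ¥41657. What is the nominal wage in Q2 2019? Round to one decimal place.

Nominal = Real × (Index/100) = 41657 × (118.7/100)
        = 41657 × 1.187 = 49446.8590

49446.9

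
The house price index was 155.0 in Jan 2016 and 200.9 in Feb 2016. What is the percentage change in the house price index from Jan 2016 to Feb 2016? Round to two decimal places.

Change = (200.9 − 155.0) / 155.0 × 100
       = 45.9 / 155.0 × 100 = 29.6129%

29.61%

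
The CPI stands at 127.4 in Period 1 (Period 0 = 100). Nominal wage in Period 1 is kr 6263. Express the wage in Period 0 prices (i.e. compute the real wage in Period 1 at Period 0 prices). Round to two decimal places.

4916.01

Real = Nominal ÷ (Index/100) = 6263 ÷ (127.4/100)
     = 6263 ÷ 1.274 = 4916.0126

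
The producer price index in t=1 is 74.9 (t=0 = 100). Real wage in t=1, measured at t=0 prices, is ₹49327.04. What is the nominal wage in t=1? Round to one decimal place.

Nominal = Real × (Index/100) = 49327.04 × (74.9/100)
        = 49327.04 × 0.749 = 36945.9530

36946.0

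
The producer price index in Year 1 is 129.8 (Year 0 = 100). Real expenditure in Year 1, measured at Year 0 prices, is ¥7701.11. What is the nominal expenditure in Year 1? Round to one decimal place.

9996.0

Nominal = Real × (Index/100) = 7701.11 × (129.8/100)
        = 7701.11 × 1.298 = 9996.0408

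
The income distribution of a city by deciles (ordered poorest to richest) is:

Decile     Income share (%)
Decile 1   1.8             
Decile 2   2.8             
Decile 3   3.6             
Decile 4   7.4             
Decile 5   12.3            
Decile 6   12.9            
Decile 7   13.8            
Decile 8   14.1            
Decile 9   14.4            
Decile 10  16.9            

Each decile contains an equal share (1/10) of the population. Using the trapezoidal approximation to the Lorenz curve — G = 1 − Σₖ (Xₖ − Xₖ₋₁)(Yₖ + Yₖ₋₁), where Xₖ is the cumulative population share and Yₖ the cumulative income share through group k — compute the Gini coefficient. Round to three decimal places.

Cumulative income shares Yₖ: 0.0180, 0.0460, 0.0820, 0.1560, 0.2790, 0.4080, 0.5460, 0.6870, 0.8310, 1.0000
Σ (Xₖ−Xₖ₋₁)(Yₖ+Yₖ₋₁) = (1/10)(0.0180+0.0000) + (1/10)(0.0460+0.0180) + (1/10)(0.0820+0.0460) + (1/10)(0.1560+0.0820) + (1/10)(0.2790+0.1560) + (1/10)(0.4080+0.2790) + (1/10)(0.5460+0.4080) + (1/10)(0.6870+0.5460) + (1/10)(0.8310+0.6870) + (1/10)(1.0000+0.8310)
  = 0.0018 + 0.0064 + 0.0128 + 0.0238 + 0.0435 + 0.0687 + 0.0954 + 0.1233 + 0.1518 + 0.1831 = 0.7106
G = 1 − 0.7106 = 0.2894

0.289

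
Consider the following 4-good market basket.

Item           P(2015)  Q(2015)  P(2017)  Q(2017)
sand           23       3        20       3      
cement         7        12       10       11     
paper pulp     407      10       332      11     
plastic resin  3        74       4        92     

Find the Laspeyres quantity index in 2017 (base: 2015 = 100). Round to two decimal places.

110.21

Laspeyres quantity index uses base-period prices as weights.
ΣP(2015)·Q(2017) = 23×3 + 7×11 + 407×11 + 3×92 = 69 + 77 + 4477 + 276 = 4899
ΣP(2015)·Q(2015) = 23×3 + 7×12 + 407×10 + 3×74 = 69 + 84 + 4070 + 222 = 4445
Index = 4899 / 4445 × 100 = 110.2137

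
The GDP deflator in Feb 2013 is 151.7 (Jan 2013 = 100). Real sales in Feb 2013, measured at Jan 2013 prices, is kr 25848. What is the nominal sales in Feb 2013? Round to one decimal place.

39211.4

Nominal = Real × (Index/100) = 25848 × (151.7/100)
        = 25848 × 1.517 = 39211.4160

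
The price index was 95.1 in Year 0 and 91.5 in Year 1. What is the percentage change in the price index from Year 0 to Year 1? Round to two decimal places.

-3.79%

Change = (91.5 − 95.1) / 95.1 × 100
       = -3.6 / 95.1 × 100 = -3.7855%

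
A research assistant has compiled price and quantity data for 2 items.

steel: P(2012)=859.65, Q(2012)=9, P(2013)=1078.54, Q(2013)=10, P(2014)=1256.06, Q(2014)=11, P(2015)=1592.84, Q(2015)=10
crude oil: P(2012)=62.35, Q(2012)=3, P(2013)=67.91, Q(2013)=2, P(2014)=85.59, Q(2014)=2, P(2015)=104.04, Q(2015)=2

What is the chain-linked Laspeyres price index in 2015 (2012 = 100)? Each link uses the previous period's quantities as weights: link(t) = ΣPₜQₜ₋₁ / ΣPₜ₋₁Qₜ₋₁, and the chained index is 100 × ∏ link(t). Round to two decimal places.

Link 2012→2013:
ΣP(2013)Q(2012) = 1078.54×9 + 67.91×3 = 9706.86 + 203.73 = 9910.59
ΣP(2012)Q(2012) = 859.65×9 + 62.35×3 = 7736.85 + 187.05 = 7923.9
link = 9910.59/7923.9 = 1.250721
Link 2013→2014:
ΣP(2014)Q(2013) = 1256.06×10 + 85.59×2 = 12560.6 + 171.18 = 12731.78
ΣP(2013)Q(2013) = 1078.54×10 + 67.91×2 = 10785.4 + 135.82 = 10921.22
link = 12731.78/10921.22 = 1.165784
Link 2014→2015:
ΣP(2015)Q(2014) = 1592.84×11 + 104.04×2 = 17521.24 + 208.08 = 17729.32
ΣP(2014)Q(2014) = 1256.06×11 + 85.59×2 = 13816.66 + 171.18 = 13987.84
link = 17729.32/13987.84 = 1.267481
Chained index = 100 × 1.250721 × 1.165784 × 1.267481 = 184.8076

184.81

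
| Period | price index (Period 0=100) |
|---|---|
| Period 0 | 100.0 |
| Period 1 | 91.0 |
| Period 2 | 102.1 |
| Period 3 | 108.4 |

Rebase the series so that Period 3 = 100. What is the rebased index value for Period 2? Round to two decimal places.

94.19

Rebased(Period 2) = 102.1 / 108.4 × 100 = 94.1882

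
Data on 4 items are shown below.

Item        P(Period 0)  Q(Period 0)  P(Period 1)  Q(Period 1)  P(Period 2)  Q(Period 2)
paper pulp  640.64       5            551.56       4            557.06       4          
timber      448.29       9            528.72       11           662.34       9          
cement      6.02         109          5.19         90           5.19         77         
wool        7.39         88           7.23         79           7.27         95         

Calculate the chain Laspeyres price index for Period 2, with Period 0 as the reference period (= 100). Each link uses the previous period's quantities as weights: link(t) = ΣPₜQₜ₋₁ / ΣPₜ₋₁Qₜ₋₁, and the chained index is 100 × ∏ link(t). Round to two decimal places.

118.87

Link Period 0→Period 1:
ΣP(Period 1)Q(Period 0) = 551.56×5 + 528.72×9 + 5.19×109 + 7.23×88 = 2757.8 + 4758.48 + 565.71 + 636.24 = 8718.23
ΣP(Period 0)Q(Period 0) = 640.64×5 + 448.29×9 + 6.02×109 + 7.39×88 = 3203.2 + 4034.61 + 656.18 + 650.32 = 8544.31
link = 8718.23/8544.31 = 1.020355
Link Period 1→Period 2:
ΣP(Period 2)Q(Period 1) = 557.06×4 + 662.34×11 + 5.19×90 + 7.27×79 = 2228.24 + 7285.74 + 467.1 + 574.33 = 10555.41
ΣP(Period 1)Q(Period 1) = 551.56×4 + 528.72×11 + 5.19×90 + 7.23×79 = 2206.24 + 5815.92 + 467.1 + 571.17 = 9060.43
link = 10555.41/9060.43 = 1.165001
Chained index = 100 × 1.020355 × 1.165001 = 118.8715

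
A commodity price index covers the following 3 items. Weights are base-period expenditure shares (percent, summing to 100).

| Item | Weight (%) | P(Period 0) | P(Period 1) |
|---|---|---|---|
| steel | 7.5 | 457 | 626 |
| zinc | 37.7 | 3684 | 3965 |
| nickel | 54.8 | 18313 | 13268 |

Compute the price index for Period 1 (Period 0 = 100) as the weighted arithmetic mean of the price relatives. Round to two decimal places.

steel: 7.5 × (626/457) = 7.5 × 1.369803 = 10.2735
zinc: 37.7 × (3965/3684) = 37.7 × 1.076276 = 40.5756
nickel: 54.8 × (13268/18313) = 54.8 × 0.724513 = 39.7033
Index = Σ wᵢ·(p₁ᵢ/p₀ᵢ) = 10.2735 + 40.5756 + 39.7033 = 90.5524

90.55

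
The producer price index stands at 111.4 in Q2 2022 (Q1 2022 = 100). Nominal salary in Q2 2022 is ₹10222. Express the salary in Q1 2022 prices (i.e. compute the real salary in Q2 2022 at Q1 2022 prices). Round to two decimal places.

9175.94

Real = Nominal ÷ (Index/100) = 10222 ÷ (111.4/100)
     = 10222 ÷ 1.114 = 9175.9425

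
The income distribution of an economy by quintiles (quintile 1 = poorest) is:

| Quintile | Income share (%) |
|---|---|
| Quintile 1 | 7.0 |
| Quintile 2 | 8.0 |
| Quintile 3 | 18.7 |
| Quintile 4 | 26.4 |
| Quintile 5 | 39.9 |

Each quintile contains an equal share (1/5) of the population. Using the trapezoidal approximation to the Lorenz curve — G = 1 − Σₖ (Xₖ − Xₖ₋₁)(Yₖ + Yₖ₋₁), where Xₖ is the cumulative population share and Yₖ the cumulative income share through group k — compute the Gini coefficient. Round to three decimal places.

0.337

Cumulative income shares Yₖ: 0.0700, 0.1500, 0.3370, 0.6010, 1.0000
Σ (Xₖ−Xₖ₋₁)(Yₖ+Yₖ₋₁) = (1/5)(0.0700+0.0000) + (1/5)(0.1500+0.0700) + (1/5)(0.3370+0.1500) + (1/5)(0.6010+0.3370) + (1/5)(1.0000+0.6010)
  = 0.0140 + 0.0440 + 0.0974 + 0.1876 + 0.3202 = 0.6632
G = 1 − 0.6632 = 0.3368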